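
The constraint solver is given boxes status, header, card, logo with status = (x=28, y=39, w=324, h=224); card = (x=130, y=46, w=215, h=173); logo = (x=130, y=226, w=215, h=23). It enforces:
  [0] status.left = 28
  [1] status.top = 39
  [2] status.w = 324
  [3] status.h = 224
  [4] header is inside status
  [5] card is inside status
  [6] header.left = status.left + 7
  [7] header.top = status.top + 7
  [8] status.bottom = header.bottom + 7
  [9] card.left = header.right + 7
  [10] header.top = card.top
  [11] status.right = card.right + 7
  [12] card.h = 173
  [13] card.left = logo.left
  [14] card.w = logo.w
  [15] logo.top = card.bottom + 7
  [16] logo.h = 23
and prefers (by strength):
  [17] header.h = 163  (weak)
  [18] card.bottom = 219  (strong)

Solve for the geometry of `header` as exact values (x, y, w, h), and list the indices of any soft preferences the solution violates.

header = (x=35, y=46, w=88, h=210)
violated soft preferences: 17

1. header.x = 35  [header.left = status.left + 7]
2. header.y = 46  [header.top = status.top + 7]
3. header.h = 210  [status.bottom = header.bottom + 7]
4. header.w = 88  [card.left = header.right + 7]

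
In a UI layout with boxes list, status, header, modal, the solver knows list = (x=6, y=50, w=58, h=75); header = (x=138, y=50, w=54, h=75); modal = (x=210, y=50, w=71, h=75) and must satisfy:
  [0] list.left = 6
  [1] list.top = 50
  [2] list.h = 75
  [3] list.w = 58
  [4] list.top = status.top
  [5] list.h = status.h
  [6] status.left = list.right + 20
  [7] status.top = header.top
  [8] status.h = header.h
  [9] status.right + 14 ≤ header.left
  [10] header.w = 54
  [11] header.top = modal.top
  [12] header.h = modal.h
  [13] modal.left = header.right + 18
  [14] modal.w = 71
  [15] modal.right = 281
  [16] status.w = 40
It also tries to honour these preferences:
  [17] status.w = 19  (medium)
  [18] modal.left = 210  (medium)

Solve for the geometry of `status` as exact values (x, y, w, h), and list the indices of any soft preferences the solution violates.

1. status.y = 50  [list.top = status.top]
2. status.h = 75  [list.h = status.h]
3. status.x = 84  [status.left = list.right + 20]
4. status.w = 40  [status.w = 40]

status = (x=84, y=50, w=40, h=75)
violated soft preferences: 17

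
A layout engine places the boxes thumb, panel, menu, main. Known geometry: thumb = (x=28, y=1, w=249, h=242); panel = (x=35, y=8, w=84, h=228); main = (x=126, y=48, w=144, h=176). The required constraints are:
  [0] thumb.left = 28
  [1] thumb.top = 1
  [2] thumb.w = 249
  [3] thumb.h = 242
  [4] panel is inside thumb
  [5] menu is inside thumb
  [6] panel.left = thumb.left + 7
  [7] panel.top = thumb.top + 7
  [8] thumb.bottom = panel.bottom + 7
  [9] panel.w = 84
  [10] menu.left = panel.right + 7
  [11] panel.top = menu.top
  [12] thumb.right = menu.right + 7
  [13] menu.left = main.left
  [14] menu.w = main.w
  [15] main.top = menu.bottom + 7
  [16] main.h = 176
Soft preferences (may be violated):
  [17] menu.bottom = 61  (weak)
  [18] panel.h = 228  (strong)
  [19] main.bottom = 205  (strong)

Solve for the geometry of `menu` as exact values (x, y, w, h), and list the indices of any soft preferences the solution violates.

1. menu.x = 126  [menu.left = panel.right + 7]
2. menu.y = 8  [panel.top = menu.top]
3. menu.w = 144  [thumb.right = menu.right + 7]
4. menu.h = 33  [main.top = menu.bottom + 7]

menu = (x=126, y=8, w=144, h=33)
violated soft preferences: 17, 19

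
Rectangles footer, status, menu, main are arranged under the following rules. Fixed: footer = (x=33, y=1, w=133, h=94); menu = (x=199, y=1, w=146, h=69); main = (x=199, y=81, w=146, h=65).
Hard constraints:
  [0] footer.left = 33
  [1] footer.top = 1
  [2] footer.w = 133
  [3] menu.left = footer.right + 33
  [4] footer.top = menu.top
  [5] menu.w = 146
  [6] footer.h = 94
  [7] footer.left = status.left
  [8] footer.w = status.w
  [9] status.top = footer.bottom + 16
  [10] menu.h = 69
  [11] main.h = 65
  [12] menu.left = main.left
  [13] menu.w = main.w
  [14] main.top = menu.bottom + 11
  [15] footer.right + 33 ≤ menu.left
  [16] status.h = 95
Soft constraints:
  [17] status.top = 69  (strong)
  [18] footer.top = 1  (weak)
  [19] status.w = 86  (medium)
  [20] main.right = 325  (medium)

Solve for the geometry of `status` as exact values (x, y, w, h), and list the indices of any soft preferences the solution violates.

1. status.x = 33  [footer.left = status.left]
2. status.w = 133  [footer.w = status.w]
3. status.y = 111  [status.top = footer.bottom + 16]
4. status.h = 95  [status.h = 95]

status = (x=33, y=111, w=133, h=95)
violated soft preferences: 17, 19, 20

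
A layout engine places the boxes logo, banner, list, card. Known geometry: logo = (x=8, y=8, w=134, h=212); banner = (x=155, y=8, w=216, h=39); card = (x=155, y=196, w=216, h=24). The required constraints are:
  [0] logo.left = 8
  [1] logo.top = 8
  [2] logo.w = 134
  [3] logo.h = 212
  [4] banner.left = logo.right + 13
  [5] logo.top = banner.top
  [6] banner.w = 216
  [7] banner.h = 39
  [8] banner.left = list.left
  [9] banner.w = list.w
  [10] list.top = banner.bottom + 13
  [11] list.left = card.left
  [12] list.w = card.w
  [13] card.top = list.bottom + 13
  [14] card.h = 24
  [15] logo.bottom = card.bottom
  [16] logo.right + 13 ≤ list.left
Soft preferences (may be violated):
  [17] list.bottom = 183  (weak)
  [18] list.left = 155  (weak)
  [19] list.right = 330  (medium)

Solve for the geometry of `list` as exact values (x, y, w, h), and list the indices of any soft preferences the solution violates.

1. list.x = 155  [banner.left = list.left]
2. list.w = 216  [banner.w = list.w]
3. list.y = 60  [list.top = banner.bottom + 13]
4. list.h = 123  [card.top = list.bottom + 13]

list = (x=155, y=60, w=216, h=123)
violated soft preferences: 19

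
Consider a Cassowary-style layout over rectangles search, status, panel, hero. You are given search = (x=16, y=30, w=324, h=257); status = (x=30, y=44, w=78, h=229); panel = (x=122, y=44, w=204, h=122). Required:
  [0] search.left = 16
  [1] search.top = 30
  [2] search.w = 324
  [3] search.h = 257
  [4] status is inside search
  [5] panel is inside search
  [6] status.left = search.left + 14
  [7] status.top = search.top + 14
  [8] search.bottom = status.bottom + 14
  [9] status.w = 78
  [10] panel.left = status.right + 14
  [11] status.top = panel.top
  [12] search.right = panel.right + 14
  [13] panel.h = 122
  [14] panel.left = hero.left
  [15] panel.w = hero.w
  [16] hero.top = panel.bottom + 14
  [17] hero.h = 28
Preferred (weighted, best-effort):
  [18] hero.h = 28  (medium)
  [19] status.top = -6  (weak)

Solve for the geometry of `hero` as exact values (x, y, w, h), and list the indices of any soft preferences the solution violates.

hero = (x=122, y=180, w=204, h=28)
violated soft preferences: 19

1. hero.x = 122  [panel.left = hero.left]
2. hero.w = 204  [panel.w = hero.w]
3. hero.y = 180  [hero.top = panel.bottom + 14]
4. hero.h = 28  [hero.h = 28]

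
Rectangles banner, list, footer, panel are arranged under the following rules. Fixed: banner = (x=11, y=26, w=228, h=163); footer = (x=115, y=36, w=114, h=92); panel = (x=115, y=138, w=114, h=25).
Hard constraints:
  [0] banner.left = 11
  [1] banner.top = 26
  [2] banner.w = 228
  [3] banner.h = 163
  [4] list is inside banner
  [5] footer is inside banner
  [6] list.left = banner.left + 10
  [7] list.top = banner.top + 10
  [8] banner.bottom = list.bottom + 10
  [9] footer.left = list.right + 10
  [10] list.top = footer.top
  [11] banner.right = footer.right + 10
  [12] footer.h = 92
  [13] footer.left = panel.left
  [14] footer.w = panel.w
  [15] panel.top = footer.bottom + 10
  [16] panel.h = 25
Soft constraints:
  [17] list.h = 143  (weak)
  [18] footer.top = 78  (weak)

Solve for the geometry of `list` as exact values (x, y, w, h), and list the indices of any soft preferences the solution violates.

1. list.x = 21  [list.left = banner.left + 10]
2. list.y = 36  [list.top = banner.top + 10]
3. list.h = 143  [banner.bottom = list.bottom + 10]
4. list.w = 84  [footer.left = list.right + 10]

list = (x=21, y=36, w=84, h=143)
violated soft preferences: 18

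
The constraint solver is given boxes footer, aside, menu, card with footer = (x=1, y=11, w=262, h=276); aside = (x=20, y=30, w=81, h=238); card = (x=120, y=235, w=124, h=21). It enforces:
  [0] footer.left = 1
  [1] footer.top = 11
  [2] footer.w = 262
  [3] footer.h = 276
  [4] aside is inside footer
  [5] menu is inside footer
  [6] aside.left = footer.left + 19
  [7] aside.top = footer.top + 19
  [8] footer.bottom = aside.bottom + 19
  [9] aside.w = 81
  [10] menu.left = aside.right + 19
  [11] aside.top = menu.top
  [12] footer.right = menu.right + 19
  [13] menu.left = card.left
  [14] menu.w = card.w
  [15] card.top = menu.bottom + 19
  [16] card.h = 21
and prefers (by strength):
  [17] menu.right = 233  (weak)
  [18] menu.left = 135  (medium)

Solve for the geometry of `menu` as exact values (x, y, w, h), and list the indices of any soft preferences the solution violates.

menu = (x=120, y=30, w=124, h=186)
violated soft preferences: 17, 18

1. menu.x = 120  [menu.left = aside.right + 19]
2. menu.y = 30  [aside.top = menu.top]
3. menu.w = 124  [footer.right = menu.right + 19]
4. menu.h = 186  [card.top = menu.bottom + 19]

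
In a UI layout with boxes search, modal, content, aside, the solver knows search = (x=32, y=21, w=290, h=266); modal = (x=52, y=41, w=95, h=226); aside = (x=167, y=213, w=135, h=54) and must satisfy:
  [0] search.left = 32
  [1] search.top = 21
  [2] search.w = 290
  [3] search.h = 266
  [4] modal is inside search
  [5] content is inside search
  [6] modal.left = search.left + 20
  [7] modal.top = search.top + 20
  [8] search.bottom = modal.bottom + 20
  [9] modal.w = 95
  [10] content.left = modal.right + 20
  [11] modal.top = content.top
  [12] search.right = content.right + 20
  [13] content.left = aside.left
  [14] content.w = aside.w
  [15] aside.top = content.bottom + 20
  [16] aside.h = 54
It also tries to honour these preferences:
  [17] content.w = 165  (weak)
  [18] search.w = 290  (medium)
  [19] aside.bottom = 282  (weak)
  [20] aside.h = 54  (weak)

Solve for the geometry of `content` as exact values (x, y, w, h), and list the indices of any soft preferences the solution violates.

1. content.x = 167  [content.left = modal.right + 20]
2. content.y = 41  [modal.top = content.top]
3. content.w = 135  [search.right = content.right + 20]
4. content.h = 152  [aside.top = content.bottom + 20]

content = (x=167, y=41, w=135, h=152)
violated soft preferences: 17, 19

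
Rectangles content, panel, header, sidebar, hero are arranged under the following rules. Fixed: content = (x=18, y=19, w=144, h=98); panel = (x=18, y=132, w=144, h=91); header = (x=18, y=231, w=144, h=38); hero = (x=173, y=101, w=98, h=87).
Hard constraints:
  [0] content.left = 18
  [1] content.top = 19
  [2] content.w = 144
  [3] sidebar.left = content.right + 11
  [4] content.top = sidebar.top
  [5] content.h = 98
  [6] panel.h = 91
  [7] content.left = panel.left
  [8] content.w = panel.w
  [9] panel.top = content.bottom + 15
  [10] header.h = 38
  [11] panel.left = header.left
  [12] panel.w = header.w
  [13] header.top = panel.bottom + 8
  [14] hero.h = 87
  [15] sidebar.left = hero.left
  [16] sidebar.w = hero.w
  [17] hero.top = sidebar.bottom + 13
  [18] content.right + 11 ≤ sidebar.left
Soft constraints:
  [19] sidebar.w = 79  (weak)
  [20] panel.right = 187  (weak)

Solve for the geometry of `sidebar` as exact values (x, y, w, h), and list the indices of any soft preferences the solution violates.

sidebar = (x=173, y=19, w=98, h=69)
violated soft preferences: 19, 20

1. sidebar.x = 173  [sidebar.left = content.right + 11]
2. sidebar.y = 19  [content.top = sidebar.top]
3. sidebar.w = 98  [sidebar.w = hero.w]
4. sidebar.h = 69  [hero.top = sidebar.bottom + 13]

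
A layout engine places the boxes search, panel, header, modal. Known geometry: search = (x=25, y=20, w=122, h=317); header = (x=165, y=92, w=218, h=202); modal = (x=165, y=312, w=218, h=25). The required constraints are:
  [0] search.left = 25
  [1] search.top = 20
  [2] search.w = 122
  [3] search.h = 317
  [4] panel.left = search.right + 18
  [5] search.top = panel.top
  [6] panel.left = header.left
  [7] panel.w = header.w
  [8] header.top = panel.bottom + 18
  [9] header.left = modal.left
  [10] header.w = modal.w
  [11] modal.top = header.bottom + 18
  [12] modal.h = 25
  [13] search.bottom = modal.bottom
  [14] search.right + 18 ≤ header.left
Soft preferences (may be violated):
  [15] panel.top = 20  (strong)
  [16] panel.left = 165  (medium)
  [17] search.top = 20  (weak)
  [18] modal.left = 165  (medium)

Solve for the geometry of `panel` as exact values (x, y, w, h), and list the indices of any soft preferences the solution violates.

1. panel.x = 165  [panel.left = search.right + 18]
2. panel.y = 20  [search.top = panel.top]
3. panel.w = 218  [panel.w = header.w]
4. panel.h = 54  [header.top = panel.bottom + 18]

panel = (x=165, y=20, w=218, h=54)
violated soft preferences: none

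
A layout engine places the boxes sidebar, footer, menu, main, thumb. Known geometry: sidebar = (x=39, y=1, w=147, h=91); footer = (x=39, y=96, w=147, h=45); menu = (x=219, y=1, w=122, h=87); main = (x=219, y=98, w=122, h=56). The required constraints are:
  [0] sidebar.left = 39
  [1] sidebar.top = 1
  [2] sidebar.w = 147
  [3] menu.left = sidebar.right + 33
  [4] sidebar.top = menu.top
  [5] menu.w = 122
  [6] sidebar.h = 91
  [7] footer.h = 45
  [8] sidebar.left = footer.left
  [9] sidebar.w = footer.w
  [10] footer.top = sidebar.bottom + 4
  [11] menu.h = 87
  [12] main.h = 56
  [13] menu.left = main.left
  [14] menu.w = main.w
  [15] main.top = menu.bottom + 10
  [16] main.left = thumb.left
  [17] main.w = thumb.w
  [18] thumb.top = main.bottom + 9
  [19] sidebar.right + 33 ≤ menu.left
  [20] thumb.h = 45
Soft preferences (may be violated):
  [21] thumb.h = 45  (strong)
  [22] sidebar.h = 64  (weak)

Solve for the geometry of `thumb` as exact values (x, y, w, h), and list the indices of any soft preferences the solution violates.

thumb = (x=219, y=163, w=122, h=45)
violated soft preferences: 22

1. thumb.x = 219  [main.left = thumb.left]
2. thumb.w = 122  [main.w = thumb.w]
3. thumb.y = 163  [thumb.top = main.bottom + 9]
4. thumb.h = 45  [thumb.h = 45]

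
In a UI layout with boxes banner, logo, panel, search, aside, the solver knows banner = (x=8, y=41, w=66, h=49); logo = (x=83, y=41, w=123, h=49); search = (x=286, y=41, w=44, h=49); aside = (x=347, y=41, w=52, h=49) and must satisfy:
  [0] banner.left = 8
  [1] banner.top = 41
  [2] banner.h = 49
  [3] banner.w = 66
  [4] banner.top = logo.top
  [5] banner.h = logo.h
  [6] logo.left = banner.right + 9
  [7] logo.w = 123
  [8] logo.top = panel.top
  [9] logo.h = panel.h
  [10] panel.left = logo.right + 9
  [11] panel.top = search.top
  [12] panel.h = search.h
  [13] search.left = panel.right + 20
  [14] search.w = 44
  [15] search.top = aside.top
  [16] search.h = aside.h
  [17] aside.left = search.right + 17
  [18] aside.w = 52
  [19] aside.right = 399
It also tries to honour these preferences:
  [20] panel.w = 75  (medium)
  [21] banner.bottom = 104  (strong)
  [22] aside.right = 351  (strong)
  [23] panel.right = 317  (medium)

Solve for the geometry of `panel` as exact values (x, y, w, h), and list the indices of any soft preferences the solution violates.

panel = (x=215, y=41, w=51, h=49)
violated soft preferences: 20, 21, 22, 23

1. panel.y = 41  [logo.top = panel.top]
2. panel.h = 49  [logo.h = panel.h]
3. panel.x = 215  [panel.left = logo.right + 9]
4. panel.w = 51  [search.left = panel.right + 20]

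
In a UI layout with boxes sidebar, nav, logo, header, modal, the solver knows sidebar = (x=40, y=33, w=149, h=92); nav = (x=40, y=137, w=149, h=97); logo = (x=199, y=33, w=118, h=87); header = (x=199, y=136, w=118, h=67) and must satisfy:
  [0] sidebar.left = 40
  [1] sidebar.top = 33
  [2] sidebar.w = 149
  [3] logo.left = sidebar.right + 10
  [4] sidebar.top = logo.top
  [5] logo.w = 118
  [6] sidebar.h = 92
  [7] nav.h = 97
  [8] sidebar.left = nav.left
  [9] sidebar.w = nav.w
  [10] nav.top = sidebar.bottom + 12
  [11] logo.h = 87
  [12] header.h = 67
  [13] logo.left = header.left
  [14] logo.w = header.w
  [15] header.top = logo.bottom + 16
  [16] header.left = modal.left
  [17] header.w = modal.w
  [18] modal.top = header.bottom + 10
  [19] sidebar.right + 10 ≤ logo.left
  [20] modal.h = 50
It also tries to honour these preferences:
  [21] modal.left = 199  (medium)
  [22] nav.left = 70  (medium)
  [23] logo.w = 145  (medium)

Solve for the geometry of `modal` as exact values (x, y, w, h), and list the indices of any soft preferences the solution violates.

1. modal.x = 199  [header.left = modal.left]
2. modal.w = 118  [header.w = modal.w]
3. modal.y = 213  [modal.top = header.bottom + 10]
4. modal.h = 50  [modal.h = 50]

modal = (x=199, y=213, w=118, h=50)
violated soft preferences: 22, 23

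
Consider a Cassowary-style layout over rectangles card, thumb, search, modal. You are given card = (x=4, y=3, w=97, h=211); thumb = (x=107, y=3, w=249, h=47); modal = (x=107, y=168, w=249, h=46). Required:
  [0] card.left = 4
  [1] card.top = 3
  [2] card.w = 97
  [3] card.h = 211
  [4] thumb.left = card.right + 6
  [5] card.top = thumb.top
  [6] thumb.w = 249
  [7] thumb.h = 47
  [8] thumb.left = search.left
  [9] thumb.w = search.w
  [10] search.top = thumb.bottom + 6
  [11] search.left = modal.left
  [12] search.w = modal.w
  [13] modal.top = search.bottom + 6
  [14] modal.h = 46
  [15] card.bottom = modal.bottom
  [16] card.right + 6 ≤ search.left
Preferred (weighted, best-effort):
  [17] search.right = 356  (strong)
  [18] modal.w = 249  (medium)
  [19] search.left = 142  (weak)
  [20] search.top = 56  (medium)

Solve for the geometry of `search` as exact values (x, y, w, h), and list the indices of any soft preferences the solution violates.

search = (x=107, y=56, w=249, h=106)
violated soft preferences: 19

1. search.x = 107  [thumb.left = search.left]
2. search.w = 249  [thumb.w = search.w]
3. search.y = 56  [search.top = thumb.bottom + 6]
4. search.h = 106  [modal.top = search.bottom + 6]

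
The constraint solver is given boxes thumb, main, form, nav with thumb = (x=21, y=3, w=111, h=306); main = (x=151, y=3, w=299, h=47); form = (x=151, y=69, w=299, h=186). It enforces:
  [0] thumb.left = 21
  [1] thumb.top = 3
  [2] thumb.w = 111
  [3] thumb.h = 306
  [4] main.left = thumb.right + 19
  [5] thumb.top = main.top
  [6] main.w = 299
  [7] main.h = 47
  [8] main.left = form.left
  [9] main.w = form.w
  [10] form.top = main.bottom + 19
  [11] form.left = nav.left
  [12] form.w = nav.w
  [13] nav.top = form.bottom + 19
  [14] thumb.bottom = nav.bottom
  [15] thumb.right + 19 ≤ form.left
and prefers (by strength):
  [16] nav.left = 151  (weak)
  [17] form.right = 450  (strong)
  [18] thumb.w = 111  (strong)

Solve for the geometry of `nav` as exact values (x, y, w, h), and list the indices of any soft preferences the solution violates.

nav = (x=151, y=274, w=299, h=35)
violated soft preferences: none

1. nav.x = 151  [form.left = nav.left]
2. nav.w = 299  [form.w = nav.w]
3. nav.y = 274  [nav.top = form.bottom + 19]
4. nav.h = 35  [thumb.bottom = nav.bottom]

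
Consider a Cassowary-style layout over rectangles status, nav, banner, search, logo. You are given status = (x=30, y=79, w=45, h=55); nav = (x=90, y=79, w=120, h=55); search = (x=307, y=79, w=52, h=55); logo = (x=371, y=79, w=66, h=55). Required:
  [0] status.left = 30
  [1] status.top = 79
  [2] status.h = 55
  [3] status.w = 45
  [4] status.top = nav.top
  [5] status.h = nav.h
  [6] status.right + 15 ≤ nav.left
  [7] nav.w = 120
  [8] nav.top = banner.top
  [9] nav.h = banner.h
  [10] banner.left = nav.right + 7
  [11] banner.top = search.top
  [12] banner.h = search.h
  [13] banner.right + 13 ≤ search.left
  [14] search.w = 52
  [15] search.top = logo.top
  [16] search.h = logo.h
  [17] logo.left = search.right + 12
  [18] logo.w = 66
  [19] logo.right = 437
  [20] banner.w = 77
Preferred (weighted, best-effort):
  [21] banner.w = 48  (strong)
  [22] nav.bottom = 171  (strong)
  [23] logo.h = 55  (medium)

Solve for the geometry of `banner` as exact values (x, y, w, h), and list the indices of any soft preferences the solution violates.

banner = (x=217, y=79, w=77, h=55)
violated soft preferences: 21, 22

1. banner.y = 79  [nav.top = banner.top]
2. banner.h = 55  [nav.h = banner.h]
3. banner.x = 217  [banner.left = nav.right + 7]
4. banner.w = 77  [banner.w = 77]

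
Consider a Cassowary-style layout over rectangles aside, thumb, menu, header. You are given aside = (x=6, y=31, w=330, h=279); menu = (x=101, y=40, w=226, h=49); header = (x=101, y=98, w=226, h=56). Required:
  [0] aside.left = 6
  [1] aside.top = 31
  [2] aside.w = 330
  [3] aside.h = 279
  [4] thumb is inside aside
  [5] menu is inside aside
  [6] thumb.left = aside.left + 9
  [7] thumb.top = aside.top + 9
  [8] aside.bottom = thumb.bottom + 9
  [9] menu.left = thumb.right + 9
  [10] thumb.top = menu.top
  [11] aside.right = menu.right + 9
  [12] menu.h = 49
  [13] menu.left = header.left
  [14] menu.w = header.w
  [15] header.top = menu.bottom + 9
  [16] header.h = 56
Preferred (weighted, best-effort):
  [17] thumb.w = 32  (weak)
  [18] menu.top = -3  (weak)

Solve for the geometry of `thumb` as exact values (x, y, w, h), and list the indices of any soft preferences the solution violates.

thumb = (x=15, y=40, w=77, h=261)
violated soft preferences: 17, 18

1. thumb.x = 15  [thumb.left = aside.left + 9]
2. thumb.y = 40  [thumb.top = aside.top + 9]
3. thumb.h = 261  [aside.bottom = thumb.bottom + 9]
4. thumb.w = 77  [menu.left = thumb.right + 9]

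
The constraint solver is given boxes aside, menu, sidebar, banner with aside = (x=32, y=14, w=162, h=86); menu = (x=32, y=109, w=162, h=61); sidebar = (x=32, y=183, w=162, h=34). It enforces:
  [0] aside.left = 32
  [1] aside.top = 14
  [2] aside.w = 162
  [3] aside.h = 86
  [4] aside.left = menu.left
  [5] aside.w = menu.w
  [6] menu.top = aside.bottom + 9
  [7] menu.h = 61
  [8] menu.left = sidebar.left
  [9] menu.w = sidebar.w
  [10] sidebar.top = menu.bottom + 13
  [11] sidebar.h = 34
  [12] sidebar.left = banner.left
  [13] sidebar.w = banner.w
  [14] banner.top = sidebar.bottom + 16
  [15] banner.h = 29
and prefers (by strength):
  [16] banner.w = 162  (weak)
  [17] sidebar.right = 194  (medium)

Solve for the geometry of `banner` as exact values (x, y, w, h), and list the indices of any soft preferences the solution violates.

banner = (x=32, y=233, w=162, h=29)
violated soft preferences: none

1. banner.x = 32  [sidebar.left = banner.left]
2. banner.w = 162  [sidebar.w = banner.w]
3. banner.y = 233  [banner.top = sidebar.bottom + 16]
4. banner.h = 29  [banner.h = 29]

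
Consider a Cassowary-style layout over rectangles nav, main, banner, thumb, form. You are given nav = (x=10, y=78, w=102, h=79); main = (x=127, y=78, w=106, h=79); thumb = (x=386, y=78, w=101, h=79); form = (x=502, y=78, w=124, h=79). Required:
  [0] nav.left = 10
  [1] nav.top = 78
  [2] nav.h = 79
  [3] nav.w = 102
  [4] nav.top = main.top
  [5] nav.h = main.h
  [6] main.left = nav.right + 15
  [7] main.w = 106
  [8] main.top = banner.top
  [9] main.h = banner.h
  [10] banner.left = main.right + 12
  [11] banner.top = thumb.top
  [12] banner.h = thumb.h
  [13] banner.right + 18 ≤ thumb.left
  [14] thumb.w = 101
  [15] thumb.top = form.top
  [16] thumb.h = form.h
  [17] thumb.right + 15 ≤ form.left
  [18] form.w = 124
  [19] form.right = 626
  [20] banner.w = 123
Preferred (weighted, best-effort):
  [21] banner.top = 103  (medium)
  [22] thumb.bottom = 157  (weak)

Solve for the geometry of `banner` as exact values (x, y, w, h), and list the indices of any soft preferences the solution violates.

banner = (x=245, y=78, w=123, h=79)
violated soft preferences: 21

1. banner.y = 78  [main.top = banner.top]
2. banner.h = 79  [main.h = banner.h]
3. banner.x = 245  [banner.left = main.right + 12]
4. banner.w = 123  [banner.w = 123]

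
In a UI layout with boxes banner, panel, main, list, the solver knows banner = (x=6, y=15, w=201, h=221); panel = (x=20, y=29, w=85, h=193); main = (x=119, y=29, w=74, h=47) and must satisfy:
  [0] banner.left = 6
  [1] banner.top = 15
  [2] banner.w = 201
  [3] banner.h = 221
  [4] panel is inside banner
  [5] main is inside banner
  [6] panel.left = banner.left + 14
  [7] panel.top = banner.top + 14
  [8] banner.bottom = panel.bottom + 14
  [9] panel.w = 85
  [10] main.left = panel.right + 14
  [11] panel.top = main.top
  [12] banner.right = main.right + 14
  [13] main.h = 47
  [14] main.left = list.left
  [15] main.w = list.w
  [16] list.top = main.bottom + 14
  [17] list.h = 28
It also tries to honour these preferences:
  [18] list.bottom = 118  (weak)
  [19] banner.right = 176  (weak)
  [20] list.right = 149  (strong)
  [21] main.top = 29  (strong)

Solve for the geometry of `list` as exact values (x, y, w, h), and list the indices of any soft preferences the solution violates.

1. list.x = 119  [main.left = list.left]
2. list.w = 74  [main.w = list.w]
3. list.y = 90  [list.top = main.bottom + 14]
4. list.h = 28  [list.h = 28]

list = (x=119, y=90, w=74, h=28)
violated soft preferences: 19, 20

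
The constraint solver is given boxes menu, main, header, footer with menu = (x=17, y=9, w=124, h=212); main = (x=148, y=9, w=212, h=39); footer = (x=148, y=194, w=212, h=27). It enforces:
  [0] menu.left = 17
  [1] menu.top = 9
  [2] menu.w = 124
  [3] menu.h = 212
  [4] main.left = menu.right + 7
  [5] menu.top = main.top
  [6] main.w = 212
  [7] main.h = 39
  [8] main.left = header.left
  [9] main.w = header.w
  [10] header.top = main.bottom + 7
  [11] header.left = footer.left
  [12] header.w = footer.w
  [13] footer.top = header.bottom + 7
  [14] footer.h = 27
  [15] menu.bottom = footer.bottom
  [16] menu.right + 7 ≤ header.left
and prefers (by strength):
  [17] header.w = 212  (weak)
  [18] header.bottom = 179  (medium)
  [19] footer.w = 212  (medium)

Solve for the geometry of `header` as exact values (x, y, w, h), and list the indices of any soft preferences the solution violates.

1. header.x = 148  [main.left = header.left]
2. header.w = 212  [main.w = header.w]
3. header.y = 55  [header.top = main.bottom + 7]
4. header.h = 132  [footer.top = header.bottom + 7]

header = (x=148, y=55, w=212, h=132)
violated soft preferences: 18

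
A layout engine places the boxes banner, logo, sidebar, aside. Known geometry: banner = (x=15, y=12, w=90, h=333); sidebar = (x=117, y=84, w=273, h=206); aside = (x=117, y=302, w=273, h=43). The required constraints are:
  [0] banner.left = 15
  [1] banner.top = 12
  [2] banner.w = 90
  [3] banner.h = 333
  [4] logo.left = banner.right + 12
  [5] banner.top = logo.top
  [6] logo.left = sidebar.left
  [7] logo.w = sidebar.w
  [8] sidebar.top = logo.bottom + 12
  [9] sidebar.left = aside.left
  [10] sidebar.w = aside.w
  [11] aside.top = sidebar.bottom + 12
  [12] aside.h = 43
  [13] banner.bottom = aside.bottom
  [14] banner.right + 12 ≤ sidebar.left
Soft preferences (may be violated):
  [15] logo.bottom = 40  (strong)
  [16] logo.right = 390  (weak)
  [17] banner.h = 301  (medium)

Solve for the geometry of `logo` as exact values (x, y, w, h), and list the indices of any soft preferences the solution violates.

logo = (x=117, y=12, w=273, h=60)
violated soft preferences: 15, 17

1. logo.x = 117  [logo.left = banner.right + 12]
2. logo.y = 12  [banner.top = logo.top]
3. logo.w = 273  [logo.w = sidebar.w]
4. logo.h = 60  [sidebar.top = logo.bottom + 12]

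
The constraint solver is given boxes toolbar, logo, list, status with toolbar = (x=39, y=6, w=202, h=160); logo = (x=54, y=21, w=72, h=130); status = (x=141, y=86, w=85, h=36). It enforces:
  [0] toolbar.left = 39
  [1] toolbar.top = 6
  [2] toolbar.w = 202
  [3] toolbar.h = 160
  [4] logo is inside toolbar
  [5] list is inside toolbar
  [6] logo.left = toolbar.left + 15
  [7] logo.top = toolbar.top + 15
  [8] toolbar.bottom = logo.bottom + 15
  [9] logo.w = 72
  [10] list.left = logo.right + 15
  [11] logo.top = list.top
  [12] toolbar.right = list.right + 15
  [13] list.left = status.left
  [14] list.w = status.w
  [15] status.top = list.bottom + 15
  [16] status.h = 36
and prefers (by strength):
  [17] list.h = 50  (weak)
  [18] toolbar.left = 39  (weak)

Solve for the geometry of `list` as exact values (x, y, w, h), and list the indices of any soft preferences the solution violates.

1. list.x = 141  [list.left = logo.right + 15]
2. list.y = 21  [logo.top = list.top]
3. list.w = 85  [toolbar.right = list.right + 15]
4. list.h = 50  [status.top = list.bottom + 15]

list = (x=141, y=21, w=85, h=50)
violated soft preferences: none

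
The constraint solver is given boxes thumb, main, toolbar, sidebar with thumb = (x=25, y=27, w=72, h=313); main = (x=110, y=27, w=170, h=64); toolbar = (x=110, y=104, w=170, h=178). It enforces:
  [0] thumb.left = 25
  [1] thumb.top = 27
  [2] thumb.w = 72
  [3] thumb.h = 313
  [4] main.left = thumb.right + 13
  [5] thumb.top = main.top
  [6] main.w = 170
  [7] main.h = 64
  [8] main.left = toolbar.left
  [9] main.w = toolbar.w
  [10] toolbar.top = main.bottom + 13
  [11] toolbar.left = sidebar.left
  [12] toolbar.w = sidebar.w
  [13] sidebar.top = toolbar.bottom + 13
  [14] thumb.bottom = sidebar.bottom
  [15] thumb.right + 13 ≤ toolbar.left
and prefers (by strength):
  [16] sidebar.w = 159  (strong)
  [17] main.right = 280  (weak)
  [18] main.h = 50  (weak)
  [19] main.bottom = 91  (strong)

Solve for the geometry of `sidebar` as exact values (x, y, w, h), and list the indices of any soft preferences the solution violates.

sidebar = (x=110, y=295, w=170, h=45)
violated soft preferences: 16, 18

1. sidebar.x = 110  [toolbar.left = sidebar.left]
2. sidebar.w = 170  [toolbar.w = sidebar.w]
3. sidebar.y = 295  [sidebar.top = toolbar.bottom + 13]
4. sidebar.h = 45  [thumb.bottom = sidebar.bottom]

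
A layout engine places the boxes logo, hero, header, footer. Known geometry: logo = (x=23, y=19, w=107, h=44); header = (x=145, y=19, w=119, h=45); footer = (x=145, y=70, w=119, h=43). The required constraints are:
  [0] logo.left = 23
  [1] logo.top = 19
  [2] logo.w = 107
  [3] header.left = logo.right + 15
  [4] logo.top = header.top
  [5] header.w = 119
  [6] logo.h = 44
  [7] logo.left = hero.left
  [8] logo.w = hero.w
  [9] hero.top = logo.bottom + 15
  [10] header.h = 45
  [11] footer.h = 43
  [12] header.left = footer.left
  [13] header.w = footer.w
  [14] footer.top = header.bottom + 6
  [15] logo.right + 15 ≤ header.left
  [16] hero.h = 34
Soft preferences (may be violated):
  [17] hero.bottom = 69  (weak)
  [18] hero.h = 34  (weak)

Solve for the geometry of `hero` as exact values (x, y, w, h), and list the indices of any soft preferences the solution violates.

hero = (x=23, y=78, w=107, h=34)
violated soft preferences: 17

1. hero.x = 23  [logo.left = hero.left]
2. hero.w = 107  [logo.w = hero.w]
3. hero.y = 78  [hero.top = logo.bottom + 15]
4. hero.h = 34  [hero.h = 34]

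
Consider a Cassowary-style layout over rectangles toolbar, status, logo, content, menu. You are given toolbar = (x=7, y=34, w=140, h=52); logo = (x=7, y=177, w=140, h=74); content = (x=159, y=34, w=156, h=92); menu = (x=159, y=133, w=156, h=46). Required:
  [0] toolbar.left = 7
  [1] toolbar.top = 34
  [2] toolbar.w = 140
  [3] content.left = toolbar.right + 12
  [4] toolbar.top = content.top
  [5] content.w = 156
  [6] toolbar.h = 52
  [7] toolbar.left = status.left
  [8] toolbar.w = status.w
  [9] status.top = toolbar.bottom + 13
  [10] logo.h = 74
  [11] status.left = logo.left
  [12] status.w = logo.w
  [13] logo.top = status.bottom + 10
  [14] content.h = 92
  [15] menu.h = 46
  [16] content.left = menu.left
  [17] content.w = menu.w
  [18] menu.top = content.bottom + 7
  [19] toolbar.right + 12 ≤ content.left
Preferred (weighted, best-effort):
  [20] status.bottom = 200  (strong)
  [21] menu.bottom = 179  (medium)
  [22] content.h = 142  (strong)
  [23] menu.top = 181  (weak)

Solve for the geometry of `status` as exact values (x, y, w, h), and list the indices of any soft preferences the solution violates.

1. status.x = 7  [toolbar.left = status.left]
2. status.w = 140  [toolbar.w = status.w]
3. status.y = 99  [status.top = toolbar.bottom + 13]
4. status.h = 68  [logo.top = status.bottom + 10]

status = (x=7, y=99, w=140, h=68)
violated soft preferences: 20, 22, 23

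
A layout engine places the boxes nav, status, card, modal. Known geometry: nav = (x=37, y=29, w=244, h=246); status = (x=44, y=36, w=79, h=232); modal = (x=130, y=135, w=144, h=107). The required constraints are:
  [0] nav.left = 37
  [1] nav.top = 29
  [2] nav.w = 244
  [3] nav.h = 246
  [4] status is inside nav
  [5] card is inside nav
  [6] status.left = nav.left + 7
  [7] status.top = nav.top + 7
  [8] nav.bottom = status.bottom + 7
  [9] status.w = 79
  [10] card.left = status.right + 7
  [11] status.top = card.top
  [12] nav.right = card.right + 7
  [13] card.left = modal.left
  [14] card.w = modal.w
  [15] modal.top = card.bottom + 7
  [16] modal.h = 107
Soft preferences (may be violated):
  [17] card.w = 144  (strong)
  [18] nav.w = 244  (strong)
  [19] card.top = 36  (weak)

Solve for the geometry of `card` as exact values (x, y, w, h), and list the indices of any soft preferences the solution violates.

1. card.x = 130  [card.left = status.right + 7]
2. card.y = 36  [status.top = card.top]
3. card.w = 144  [nav.right = card.right + 7]
4. card.h = 92  [modal.top = card.bottom + 7]

card = (x=130, y=36, w=144, h=92)
violated soft preferences: none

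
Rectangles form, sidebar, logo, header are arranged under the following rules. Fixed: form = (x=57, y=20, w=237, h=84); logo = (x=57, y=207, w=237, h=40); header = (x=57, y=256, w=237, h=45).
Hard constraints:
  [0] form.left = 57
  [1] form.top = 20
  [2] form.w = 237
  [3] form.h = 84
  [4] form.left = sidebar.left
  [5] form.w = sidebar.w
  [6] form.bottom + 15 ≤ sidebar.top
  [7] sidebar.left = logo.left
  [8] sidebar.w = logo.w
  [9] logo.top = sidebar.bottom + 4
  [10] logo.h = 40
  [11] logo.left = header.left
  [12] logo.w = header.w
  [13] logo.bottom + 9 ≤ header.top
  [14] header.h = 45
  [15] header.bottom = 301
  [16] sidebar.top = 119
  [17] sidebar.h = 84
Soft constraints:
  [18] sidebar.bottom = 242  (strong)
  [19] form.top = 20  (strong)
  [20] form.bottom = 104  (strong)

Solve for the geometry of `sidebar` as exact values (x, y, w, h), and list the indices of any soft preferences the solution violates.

sidebar = (x=57, y=119, w=237, h=84)
violated soft preferences: 18

1. sidebar.x = 57  [form.left = sidebar.left]
2. sidebar.w = 237  [form.w = sidebar.w]
3. sidebar.y = 119  [sidebar.top = 119]
4. sidebar.h = 84  [sidebar.h = 84]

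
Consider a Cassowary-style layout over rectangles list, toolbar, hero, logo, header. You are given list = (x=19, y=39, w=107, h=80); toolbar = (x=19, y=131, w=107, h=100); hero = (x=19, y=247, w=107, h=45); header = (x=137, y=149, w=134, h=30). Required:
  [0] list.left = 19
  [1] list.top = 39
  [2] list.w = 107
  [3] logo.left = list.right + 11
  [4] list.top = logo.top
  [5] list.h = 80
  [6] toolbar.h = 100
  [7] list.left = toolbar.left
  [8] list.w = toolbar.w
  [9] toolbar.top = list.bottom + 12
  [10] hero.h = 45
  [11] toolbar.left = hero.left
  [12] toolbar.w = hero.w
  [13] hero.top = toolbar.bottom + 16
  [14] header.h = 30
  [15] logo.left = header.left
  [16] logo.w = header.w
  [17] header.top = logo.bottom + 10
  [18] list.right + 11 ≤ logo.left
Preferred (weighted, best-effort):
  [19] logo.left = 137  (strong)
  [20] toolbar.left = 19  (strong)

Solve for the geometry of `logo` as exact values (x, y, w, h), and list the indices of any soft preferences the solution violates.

logo = (x=137, y=39, w=134, h=100)
violated soft preferences: none

1. logo.x = 137  [logo.left = list.right + 11]
2. logo.y = 39  [list.top = logo.top]
3. logo.w = 134  [logo.w = header.w]
4. logo.h = 100  [header.top = logo.bottom + 10]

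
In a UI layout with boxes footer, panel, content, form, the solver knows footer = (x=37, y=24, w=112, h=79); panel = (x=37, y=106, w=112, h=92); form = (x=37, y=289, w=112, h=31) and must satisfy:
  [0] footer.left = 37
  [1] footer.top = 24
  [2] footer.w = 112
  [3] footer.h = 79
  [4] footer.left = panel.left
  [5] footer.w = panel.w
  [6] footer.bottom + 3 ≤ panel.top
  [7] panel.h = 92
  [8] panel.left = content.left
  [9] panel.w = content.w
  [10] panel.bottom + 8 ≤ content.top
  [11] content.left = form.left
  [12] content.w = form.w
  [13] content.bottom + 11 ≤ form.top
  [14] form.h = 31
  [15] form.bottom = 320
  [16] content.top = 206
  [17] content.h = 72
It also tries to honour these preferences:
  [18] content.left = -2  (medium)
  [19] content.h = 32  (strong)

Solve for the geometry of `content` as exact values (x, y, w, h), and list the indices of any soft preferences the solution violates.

content = (x=37, y=206, w=112, h=72)
violated soft preferences: 18, 19

1. content.x = 37  [panel.left = content.left]
2. content.w = 112  [panel.w = content.w]
3. content.y = 206  [content.top = 206]
4. content.h = 72  [content.h = 72]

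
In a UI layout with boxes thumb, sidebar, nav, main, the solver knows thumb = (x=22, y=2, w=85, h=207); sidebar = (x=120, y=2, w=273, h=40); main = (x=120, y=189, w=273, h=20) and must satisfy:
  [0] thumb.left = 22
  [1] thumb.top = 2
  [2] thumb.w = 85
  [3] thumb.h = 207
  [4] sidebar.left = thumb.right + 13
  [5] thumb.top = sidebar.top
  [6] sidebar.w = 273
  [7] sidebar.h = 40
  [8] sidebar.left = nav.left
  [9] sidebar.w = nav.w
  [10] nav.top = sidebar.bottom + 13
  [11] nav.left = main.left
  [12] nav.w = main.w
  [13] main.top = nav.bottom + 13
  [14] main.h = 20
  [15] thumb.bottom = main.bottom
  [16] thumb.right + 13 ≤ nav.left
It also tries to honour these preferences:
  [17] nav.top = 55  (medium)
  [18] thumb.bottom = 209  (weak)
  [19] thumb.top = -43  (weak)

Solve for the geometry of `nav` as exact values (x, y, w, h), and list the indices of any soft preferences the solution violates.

1. nav.x = 120  [sidebar.left = nav.left]
2. nav.w = 273  [sidebar.w = nav.w]
3. nav.y = 55  [nav.top = sidebar.bottom + 13]
4. nav.h = 121  [main.top = nav.bottom + 13]

nav = (x=120, y=55, w=273, h=121)
violated soft preferences: 19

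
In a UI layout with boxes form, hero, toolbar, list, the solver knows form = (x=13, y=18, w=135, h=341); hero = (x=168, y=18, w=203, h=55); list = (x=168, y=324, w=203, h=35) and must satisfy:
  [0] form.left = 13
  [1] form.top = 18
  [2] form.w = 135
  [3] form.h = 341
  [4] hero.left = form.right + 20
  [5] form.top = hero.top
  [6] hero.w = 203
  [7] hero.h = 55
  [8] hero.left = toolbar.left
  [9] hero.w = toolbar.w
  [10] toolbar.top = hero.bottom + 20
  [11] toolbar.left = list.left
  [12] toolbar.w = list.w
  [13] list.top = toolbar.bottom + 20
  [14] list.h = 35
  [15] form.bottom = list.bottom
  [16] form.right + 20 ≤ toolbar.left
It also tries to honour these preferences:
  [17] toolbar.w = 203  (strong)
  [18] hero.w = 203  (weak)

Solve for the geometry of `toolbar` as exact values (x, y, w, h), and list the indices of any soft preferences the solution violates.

toolbar = (x=168, y=93, w=203, h=211)
violated soft preferences: none

1. toolbar.x = 168  [hero.left = toolbar.left]
2. toolbar.w = 203  [hero.w = toolbar.w]
3. toolbar.y = 93  [toolbar.top = hero.bottom + 20]
4. toolbar.h = 211  [list.top = toolbar.bottom + 20]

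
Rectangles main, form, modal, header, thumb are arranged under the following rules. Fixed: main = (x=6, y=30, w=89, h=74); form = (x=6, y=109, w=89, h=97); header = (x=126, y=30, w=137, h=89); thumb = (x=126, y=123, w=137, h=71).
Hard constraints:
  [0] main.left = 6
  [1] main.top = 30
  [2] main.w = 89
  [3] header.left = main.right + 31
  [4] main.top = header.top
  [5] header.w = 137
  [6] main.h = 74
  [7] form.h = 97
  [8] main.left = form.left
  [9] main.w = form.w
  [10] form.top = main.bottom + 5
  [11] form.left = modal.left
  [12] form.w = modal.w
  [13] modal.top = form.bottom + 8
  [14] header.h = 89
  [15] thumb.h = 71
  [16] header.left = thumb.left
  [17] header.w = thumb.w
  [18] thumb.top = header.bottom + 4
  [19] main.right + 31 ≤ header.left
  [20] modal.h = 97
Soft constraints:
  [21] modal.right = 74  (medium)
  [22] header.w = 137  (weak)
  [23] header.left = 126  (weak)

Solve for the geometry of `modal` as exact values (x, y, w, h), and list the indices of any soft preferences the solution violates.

1. modal.x = 6  [form.left = modal.left]
2. modal.w = 89  [form.w = modal.w]
3. modal.y = 214  [modal.top = form.bottom + 8]
4. modal.h = 97  [modal.h = 97]

modal = (x=6, y=214, w=89, h=97)
violated soft preferences: 21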